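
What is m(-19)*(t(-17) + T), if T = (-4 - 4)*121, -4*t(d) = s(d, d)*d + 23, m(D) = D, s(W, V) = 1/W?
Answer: 18506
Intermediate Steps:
t(d) = -6 (t(d) = -(d/d + 23)/4 = -(1 + 23)/4 = -¼*24 = -6)
T = -968 (T = -8*121 = -968)
m(-19)*(t(-17) + T) = -19*(-6 - 968) = -19*(-974) = 18506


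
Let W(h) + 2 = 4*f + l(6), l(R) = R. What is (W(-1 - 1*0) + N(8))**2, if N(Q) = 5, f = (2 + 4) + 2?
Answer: 1681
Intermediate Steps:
f = 8 (f = 6 + 2 = 8)
W(h) = 36 (W(h) = -2 + (4*8 + 6) = -2 + (32 + 6) = -2 + 38 = 36)
(W(-1 - 1*0) + N(8))**2 = (36 + 5)**2 = 41**2 = 1681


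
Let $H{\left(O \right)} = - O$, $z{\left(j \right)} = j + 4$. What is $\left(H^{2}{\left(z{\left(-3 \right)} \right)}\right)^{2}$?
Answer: $1$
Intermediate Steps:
$z{\left(j \right)} = 4 + j$
$\left(H^{2}{\left(z{\left(-3 \right)} \right)}\right)^{2} = \left(\left(- (4 - 3)\right)^{2}\right)^{2} = \left(\left(\left(-1\right) 1\right)^{2}\right)^{2} = \left(\left(-1\right)^{2}\right)^{2} = 1^{2} = 1$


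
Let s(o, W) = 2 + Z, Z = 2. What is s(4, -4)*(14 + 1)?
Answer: 60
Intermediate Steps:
s(o, W) = 4 (s(o, W) = 2 + 2 = 4)
s(4, -4)*(14 + 1) = 4*(14 + 1) = 4*15 = 60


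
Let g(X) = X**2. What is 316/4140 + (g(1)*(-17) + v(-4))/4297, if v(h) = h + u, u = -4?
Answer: 313588/4447395 ≈ 0.070511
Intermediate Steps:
v(h) = -4 + h (v(h) = h - 4 = -4 + h)
316/4140 + (g(1)*(-17) + v(-4))/4297 = 316/4140 + (1**2*(-17) + (-4 - 4))/4297 = 316*(1/4140) + (1*(-17) - 8)*(1/4297) = 79/1035 + (-17 - 8)*(1/4297) = 79/1035 - 25*1/4297 = 79/1035 - 25/4297 = 313588/4447395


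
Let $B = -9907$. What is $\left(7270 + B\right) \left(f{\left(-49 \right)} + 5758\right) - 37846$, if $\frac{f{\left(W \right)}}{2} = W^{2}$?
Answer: $-27884566$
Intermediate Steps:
$f{\left(W \right)} = 2 W^{2}$
$\left(7270 + B\right) \left(f{\left(-49 \right)} + 5758\right) - 37846 = \left(7270 - 9907\right) \left(2 \left(-49\right)^{2} + 5758\right) - 37846 = - 2637 \left(2 \cdot 2401 + 5758\right) - 37846 = - 2637 \left(4802 + 5758\right) - 37846 = \left(-2637\right) 10560 - 37846 = -27846720 - 37846 = -27884566$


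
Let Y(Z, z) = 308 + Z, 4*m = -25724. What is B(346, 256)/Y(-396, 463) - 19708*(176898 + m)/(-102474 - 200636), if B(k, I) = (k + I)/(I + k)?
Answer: 147820648429/13336840 ≈ 11084.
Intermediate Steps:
m = -6431 (m = (¼)*(-25724) = -6431)
B(k, I) = 1 (B(k, I) = (I + k)/(I + k) = 1)
B(346, 256)/Y(-396, 463) - 19708*(176898 + m)/(-102474 - 200636) = 1/(308 - 396) - 19708*(176898 - 6431)/(-102474 - 200636) = 1/(-88) - 19708/((-303110/170467)) = 1*(-1/88) - 19708/((-303110*1/170467)) = -1/88 - 19708/(-303110/170467) = -1/88 - 19708*(-170467/303110) = -1/88 + 1679781818/151555 = 147820648429/13336840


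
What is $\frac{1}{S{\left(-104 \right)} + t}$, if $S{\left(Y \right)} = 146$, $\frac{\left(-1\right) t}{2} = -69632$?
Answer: $\frac{1}{139410} \approx 7.1731 \cdot 10^{-6}$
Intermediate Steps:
$t = 139264$ ($t = \left(-2\right) \left(-69632\right) = 139264$)
$\frac{1}{S{\left(-104 \right)} + t} = \frac{1}{146 + 139264} = \frac{1}{139410}$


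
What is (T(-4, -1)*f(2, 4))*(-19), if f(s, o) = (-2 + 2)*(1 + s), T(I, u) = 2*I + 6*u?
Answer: 0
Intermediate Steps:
f(s, o) = 0 (f(s, o) = 0*(1 + s) = 0)
(T(-4, -1)*f(2, 4))*(-19) = ((2*(-4) + 6*(-1))*0)*(-19) = ((-8 - 6)*0)*(-19) = -14*0*(-19) = 0*(-19) = 0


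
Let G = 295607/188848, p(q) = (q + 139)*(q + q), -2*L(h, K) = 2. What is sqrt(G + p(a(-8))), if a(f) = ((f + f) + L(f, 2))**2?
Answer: sqrt(551415731827917)/47212 ≈ 497.38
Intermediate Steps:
L(h, K) = -1 (L(h, K) = -1/2*2 = -1)
a(f) = (-1 + 2*f)**2 (a(f) = ((f + f) - 1)**2 = (2*f - 1)**2 = (-1 + 2*f)**2)
p(q) = 2*q*(139 + q) (p(q) = (139 + q)*(2*q) = 2*q*(139 + q))
G = 295607/188848 (G = 295607*(1/188848) = 295607/188848 ≈ 1.5653)
sqrt(G + p(a(-8))) = sqrt(295607/188848 + 2*(-1 + 2*(-8))**2*(139 + (-1 + 2*(-8))**2)) = sqrt(295607/188848 + 2*(-1 - 16)**2*(139 + (-1 - 16)**2)) = sqrt(295607/188848 + 2*(-17)**2*(139 + (-17)**2)) = sqrt(295607/188848 + 2*289*(139 + 289)) = sqrt(295607/188848 + 2*289*428) = sqrt(295607/188848 + 247384) = sqrt(46718269239/188848) = sqrt(551415731827917)/47212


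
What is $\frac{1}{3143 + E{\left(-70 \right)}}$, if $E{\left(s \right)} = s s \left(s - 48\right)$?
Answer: $- \frac{1}{575057} \approx -1.739 \cdot 10^{-6}$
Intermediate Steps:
$E{\left(s \right)} = s^{2} \left(-48 + s\right)$
$\frac{1}{3143 + E{\left(-70 \right)}} = \frac{1}{3143 + \left(-70\right)^{2} \left(-48 - 70\right)} = \frac{1}{3143 + 4900 \left(-118\right)} = \frac{1}{3143 - 578200} = \frac{1}{-575057} = - \frac{1}{575057}$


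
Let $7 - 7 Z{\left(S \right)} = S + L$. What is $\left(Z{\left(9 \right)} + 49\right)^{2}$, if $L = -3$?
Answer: $\frac{118336}{49} \approx 2415.0$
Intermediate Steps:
$Z{\left(S \right)} = \frac{10}{7} - \frac{S}{7}$ ($Z{\left(S \right)} = 1 - \frac{S - 3}{7} = 1 - \frac{-3 + S}{7} = 1 - \left(- \frac{3}{7} + \frac{S}{7}\right) = \frac{10}{7} - \frac{S}{7}$)
$\left(Z{\left(9 \right)} + 49\right)^{2} = \left(\left(\frac{10}{7} - \frac{9}{7}\right) + 49\right)^{2} = \left(\frac{1}{7} + 49\right)^{2} = \left(\frac{344}{7}\right)^{2} = \frac{118336}{49}$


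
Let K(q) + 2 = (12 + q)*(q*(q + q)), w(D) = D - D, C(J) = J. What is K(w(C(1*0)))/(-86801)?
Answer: 2/86801 ≈ 2.3041e-5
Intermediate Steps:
w(D) = 0
K(q) = -2 + 2*q²*(12 + q) (K(q) = -2 + (12 + q)*(q*(q + q)) = -2 + (12 + q)*(q*(2*q)) = -2 + (12 + q)*(2*q²) = -2 + 2*q²*(12 + q))
K(w(C(1*0)))/(-86801) = (-2 + 2*0³ + 24*0²)/(-86801) = (-2 + 2*0 + 24*0)*(-1/86801) = (-2 + 0 + 0)*(-1/86801) = -2*(-1/86801) = 2/86801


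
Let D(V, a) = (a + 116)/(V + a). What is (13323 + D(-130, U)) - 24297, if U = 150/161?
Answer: -114029273/10390 ≈ -10975.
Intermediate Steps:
U = 150/161 (U = 150*(1/161) = 150/161 ≈ 0.93168)
D(V, a) = (116 + a)/(V + a)
(13323 + D(-130, U)) - 24297 = (13323 + (116 + 150/161)/(-130 + 150/161)) - 24297 = (13323 + (18826/161)/(-20780/161)) - 24297 = (13323 - 161/20780*18826/161) - 24297 = (13323 - 9413/10390) - 24297 = 138416557/10390 - 24297 = -114029273/10390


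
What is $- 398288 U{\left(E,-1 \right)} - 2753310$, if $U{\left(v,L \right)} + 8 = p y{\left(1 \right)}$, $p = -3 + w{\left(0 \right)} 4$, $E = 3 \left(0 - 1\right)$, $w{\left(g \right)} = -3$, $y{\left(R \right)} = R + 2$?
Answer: $18355954$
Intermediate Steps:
$y{\left(R \right)} = 2 + R$
$E = -3$ ($E = 3 \left(-1\right) = -3$)
$p = -15$ ($p = -3 - 12 = -15$)
$U{\left(v,L \right)} = -53$ ($U{\left(v,L \right)} = -8 - 15 \left(2 + 1\right) = -8 - 45 = -53$)
$- 398288 U{\left(E,-1 \right)} - 2753310 = \left(-398288\right) \left(-53\right) - 2753310 = 21109264 - 2753310 = 18355954$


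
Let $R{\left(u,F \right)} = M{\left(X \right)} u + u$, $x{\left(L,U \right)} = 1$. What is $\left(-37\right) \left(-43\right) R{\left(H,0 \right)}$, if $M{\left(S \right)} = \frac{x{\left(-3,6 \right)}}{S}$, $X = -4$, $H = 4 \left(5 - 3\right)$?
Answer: $9546$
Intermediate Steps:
$H = 8$ ($H = 4 \cdot 2 = 8$)
$M{\left(S \right)} = \frac{1}{S}$ ($M{\left(S \right)} = 1 \frac{1}{S} = \frac{1}{S}$)
$R{\left(u,F \right)} = \frac{3 u}{4}$ ($R{\left(u,F \right)} = \frac{u}{-4} + u = - \frac{u}{4} + u = \frac{3 u}{4}$)
$\left(-37\right) \left(-43\right) R{\left(H,0 \right)} = \left(-37\right) \left(-43\right) \frac{3}{4} \cdot 8 = 1591 \cdot 6 = 9546$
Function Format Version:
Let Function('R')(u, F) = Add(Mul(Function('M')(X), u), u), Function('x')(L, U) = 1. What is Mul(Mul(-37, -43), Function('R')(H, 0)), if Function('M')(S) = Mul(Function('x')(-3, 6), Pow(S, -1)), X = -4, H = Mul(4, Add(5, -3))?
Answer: 9546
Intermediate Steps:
H = 8 (H = Mul(4, 2) = 8)
Function('M')(S) = Pow(S, -1) (Function('M')(S) = Mul(1, Pow(S, -1)) = Pow(S, -1))
Function('R')(u, F) = Mul(Rational(3, 4), u) (Function('R')(u, F) = Add(Mul(Pow(-4, -1), u), u) = Add(Mul(Rational(-1, 4), u), u) = Mul(Rational(3, 4), u))
Mul(Mul(-37, -43), Function('R')(H, 0)) = Mul(Mul(-37, -43), Mul(Rational(3, 4), 8)) = Mul(1591, 6) = 9546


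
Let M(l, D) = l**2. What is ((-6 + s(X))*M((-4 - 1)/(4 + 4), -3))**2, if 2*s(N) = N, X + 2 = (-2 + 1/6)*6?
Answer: 390625/16384 ≈ 23.842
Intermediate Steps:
X = -13 (X = -2 + (-2 + 1/6)*6 = -2 - 11/6*6 = -2 - 11 = -13)
s(N) = N/2
((-6 + s(X))*M((-4 - 1)/(4 + 4), -3))**2 = ((-6 + (1/2)*(-13))*((-4 - 1)/(4 + 4))**2)**2 = ((-6 - 13/2)*(-5/8)**2)**2 = (-25*(-5*1/8)**2/2)**2 = (-25*(-5/8)**2/2)**2 = (-25/2*25/64)**2 = (-625/128)**2 = 390625/16384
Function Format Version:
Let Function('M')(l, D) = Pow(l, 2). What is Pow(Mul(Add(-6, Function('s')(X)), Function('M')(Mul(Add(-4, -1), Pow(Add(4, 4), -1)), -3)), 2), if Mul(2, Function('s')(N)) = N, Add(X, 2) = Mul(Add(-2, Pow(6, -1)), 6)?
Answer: Rational(390625, 16384) ≈ 23.842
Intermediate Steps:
X = -13 (X = Add(-2, Mul(Add(-2, Pow(6, -1)), 6)) = Add(-2, Mul(Add(-2, Rational(1, 6)), 6)) = Add(-2, Mul(Rational(-11, 6), 6)) = Add(-2, -11) = -13)
Function('s')(N) = Mul(Rational(1, 2), N)
Pow(Mul(Add(-6, Function('s')(X)), Function('M')(Mul(Add(-4, -1), Pow(Add(4, 4), -1)), -3)), 2) = Pow(Mul(Add(-6, Mul(Rational(1, 2), -13)), Pow(Mul(Add(-4, -1), Pow(Add(4, 4), -1)), 2)), 2) = Pow(Mul(Add(-6, Rational(-13, 2)), Pow(Mul(-5, Pow(8, -1)), 2)), 2) = Pow(Mul(Rational(-25, 2), Pow(Mul(-5, Rational(1, 8)), 2)), 2) = Pow(Mul(Rational(-25, 2), Pow(Rational(-5, 8), 2)), 2) = Pow(Mul(Rational(-25, 2), Rational(25, 64)), 2) = Pow(Rational(-625, 128), 2) = Rational(390625, 16384)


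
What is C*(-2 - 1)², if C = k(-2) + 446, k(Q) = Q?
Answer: 3996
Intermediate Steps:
C = 444 (C = -2 + 446 = 444)
C*(-2 - 1)² = 444*(-2 - 1)² = 444*(-3)² = 444*9 = 3996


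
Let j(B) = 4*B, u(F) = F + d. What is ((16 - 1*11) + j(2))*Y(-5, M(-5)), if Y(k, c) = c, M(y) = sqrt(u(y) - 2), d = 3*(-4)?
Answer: 13*I*sqrt(19) ≈ 56.666*I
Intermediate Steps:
d = -12
u(F) = -12 + F (u(F) = F - 12 = -12 + F)
M(y) = sqrt(-14 + y) (M(y) = sqrt((-12 + y) - 2) = sqrt(-14 + y))
((16 - 1*11) + j(2))*Y(-5, M(-5)) = ((16 - 1*11) + 4*2)*sqrt(-14 - 5) = ((16 - 11) + 8)*sqrt(-19) = (5 + 8)*(I*sqrt(19)) = 13*(I*sqrt(19)) = 13*I*sqrt(19)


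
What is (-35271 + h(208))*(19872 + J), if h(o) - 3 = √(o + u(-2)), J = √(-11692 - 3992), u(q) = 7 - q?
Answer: -2*(9936 + I*√3921)*(35268 - √217) ≈ -7.0055e+8 - 4.415e+6*I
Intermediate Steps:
J = 2*I*√3921 (J = √(-15684) = 2*I*√3921 ≈ 125.24*I)
h(o) = 3 + √(9 + o) (h(o) = 3 + √(o + (7 - 1*(-2))) = 3 + √(o + (7 + 2)) = 3 + √(o + 9) = 3 + √(9 + o))
(-35271 + h(208))*(19872 + J) = (-35271 + (3 + √(9 + 208)))*(19872 + 2*I*√3921) = (-35271 + (3 + √217))*(19872 + 2*I*√3921) = (-35268 + √217)*(19872 + 2*I*√3921)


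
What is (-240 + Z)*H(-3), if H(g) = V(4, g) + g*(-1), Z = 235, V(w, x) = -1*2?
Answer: -5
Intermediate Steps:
V(w, x) = -2
H(g) = -2 - g (H(g) = -2 + g*(-1) = -2 - g)
(-240 + Z)*H(-3) = (-240 + 235)*(-2 - 1*(-3)) = -5*(-2 + 3) = -5*1 = -5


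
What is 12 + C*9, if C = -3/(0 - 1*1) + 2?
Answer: 57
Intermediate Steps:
C = 5 (C = -3/(0 - 1) + 2 = -3/(-1) + 2 = -3*(-1) + 2 = 3 + 2 = 5)
12 + C*9 = 12 + 5*9 = 12 + 45 = 57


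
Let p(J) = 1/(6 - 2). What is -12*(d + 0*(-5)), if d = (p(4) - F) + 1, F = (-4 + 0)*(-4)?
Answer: 177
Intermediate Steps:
p(J) = ¼ (p(J) = 1/4 = ¼)
F = 16 (F = -4*(-4) = 16)
d = -59/4 (d = (¼ - 1*16) + 1 = (¼ - 16) + 1 = -63/4 + 1 = -59/4 ≈ -14.750)
-12*(d + 0*(-5)) = -12*(-59/4 + 0*(-5)) = -12*(-59/4 + 0) = -12*(-59/4) = 177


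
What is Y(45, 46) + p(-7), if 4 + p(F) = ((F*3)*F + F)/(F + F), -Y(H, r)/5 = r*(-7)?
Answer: 1596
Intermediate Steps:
Y(H, r) = 35*r (Y(H, r) = -5*r*(-7) = -(-35)*r = 35*r)
p(F) = -4 + (F + 3*F²)/(2*F) (p(F) = -4 + ((F*3)*F + F)/(F + F) = -4 + ((3*F)*F + F)/((2*F)) = -4 + (3*F² + F)*(1/(2*F)) = -4 + (F + 3*F²)*(1/(2*F)) = -4 + (F + 3*F²)/(2*F))
Y(45, 46) + p(-7) = 35*46 + (-7/2 + (3/2)*(-7)) = 1610 + (-7/2 - 21/2) = 1610 - 14 = 1596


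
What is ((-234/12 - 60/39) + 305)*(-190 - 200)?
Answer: -110745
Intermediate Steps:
((-234/12 - 60/39) + 305)*(-190 - 200) = ((-234*1/12 - 60*1/39) + 305)*(-390) = ((-39/2 - 20/13) + 305)*(-390) = (-547/26 + 305)*(-390) = (7383/26)*(-390) = -110745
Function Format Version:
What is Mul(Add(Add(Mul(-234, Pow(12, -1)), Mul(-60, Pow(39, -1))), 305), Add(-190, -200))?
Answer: -110745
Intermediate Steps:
Mul(Add(Add(Mul(-234, Pow(12, -1)), Mul(-60, Pow(39, -1))), 305), Add(-190, -200)) = Mul(Add(Add(Mul(-234, Rational(1, 12)), Mul(-60, Rational(1, 39))), 305), -390) = Mul(Add(Add(Rational(-39, 2), Rational(-20, 13)), 305), -390) = Mul(Add(Rational(-547, 26), 305), -390) = Mul(Rational(7383, 26), -390) = -110745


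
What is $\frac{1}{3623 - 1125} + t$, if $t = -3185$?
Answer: $- \frac{7956129}{2498} \approx -3185.0$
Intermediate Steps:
$\frac{1}{3623 - 1125} + t = \frac{1}{3623 - 1125} - 3185 = \frac{1}{2498} - 3185 = - \frac{7956129}{2498}$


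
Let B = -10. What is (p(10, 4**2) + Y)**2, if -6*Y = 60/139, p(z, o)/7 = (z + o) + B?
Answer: 242051364/19321 ≈ 12528.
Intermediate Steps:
p(z, o) = -70 + 7*o + 7*z (p(z, o) = 7*((z + o) - 10) = 7*((o + z) - 10) = 7*(-10 + o + z) = -70 + 7*o + 7*z)
Y = -10/139 ≈ -0.071942
(p(10, 4**2) + Y)**2 = ((-70 + 7*4**2 + 7*10) - 10/139)**2 = ((-70 + 7*16 + 70) - 10/139)**2 = ((-70 + 112 + 70) - 10/139)**2 = (112 - 10/139)**2 = (15558/139)**2 = 242051364/19321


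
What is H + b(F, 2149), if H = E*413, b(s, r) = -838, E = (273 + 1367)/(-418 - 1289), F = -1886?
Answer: -2107786/1707 ≈ -1234.8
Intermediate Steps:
E = -1640/1707 (E = 1640/(-1707) = 1640*(-1/1707) = -1640/1707 ≈ -0.96075)
H = -677320/1707 (H = -1640/1707*413 = -677320/1707 ≈ -396.79)
H + b(F, 2149) = -677320/1707 - 838 = -2107786/1707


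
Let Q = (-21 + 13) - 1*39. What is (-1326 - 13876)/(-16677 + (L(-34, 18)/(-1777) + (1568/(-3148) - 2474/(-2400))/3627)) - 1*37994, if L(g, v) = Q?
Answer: -3856672814877142435978/101509852787859137 ≈ -37993.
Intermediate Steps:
Q = -47 (Q = -8 - 39 = -47)
L(g, v) = -47
(-1326 - 13876)/(-16677 + (L(-34, 18)/(-1777) + (1568/(-3148) - 2474/(-2400))/3627)) - 1*37994 = (-1326 - 13876)/(-16677 + (-47/(-1777) + (1568/(-3148) - 2474/(-2400))/3627)) - 1*37994 = -15202/(-16677 + (-47*(-1/1777) + (1568*(-1/3148) - 2474*(-1/2400))*(1/3627))) - 37994 = -15202/(-16677 + (47/1777 + (-392/787 + 1237/1200)*(1/3627))) - 37994 = -15202/(-16677 + (47/1777 + (503119/944400)*(1/3627))) - 37994 = -15202/(-16677 + (47/1777 + 503119/3425338800)) - 37994 = -15202/(-16677 + 161884966063/6086827047600) - 37994 = -15202/(-101509852787859137/6086827047600) - 37994 = -15202*(-6086827047600/101509852787859137) - 37994 = 92531944777615200/101509852787859137 - 37994 = -3856672814877142435978/101509852787859137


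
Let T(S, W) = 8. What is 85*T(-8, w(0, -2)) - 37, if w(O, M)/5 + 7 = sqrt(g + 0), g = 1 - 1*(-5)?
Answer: 643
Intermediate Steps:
g = 6 (g = 1 + 5 = 6)
w(O, M) = -35 + 5*sqrt(6) (w(O, M) = -35 + 5*sqrt(6 + 0) = -35 + 5*sqrt(6))
85*T(-8, w(0, -2)) - 37 = 85*8 - 37 = 680 - 37 = 643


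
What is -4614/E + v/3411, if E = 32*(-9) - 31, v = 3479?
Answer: 16848155/1088109 ≈ 15.484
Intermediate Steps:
E = -319 (E = -288 - 31 = -319)
-4614/E + v/3411 = -4614/(-319) + 3479/3411 = -4614*(-1/319) + 3479*(1/3411) = 4614/319 + 3479/3411 = 16848155/1088109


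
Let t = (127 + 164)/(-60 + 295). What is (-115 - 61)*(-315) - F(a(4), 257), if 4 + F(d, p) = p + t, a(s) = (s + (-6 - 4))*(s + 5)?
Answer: 12968654/235 ≈ 55186.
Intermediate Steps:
t = 291/235 ≈ 1.2383
a(s) = (-10 + s)*(5 + s) (a(s) = (s - 10)*(5 + s) = (-10 + s)*(5 + s))
F(d, p) = -649/235 + p (F(d, p) = -4 + (p + 291/235) = -4 + (291/235 + p) = -649/235 + p)
(-115 - 61)*(-315) - F(a(4), 257) = (-115 - 61)*(-315) - (-649/235 + 257) = -176*(-315) - 1*59746/235 = 55440 - 59746/235 = 12968654/235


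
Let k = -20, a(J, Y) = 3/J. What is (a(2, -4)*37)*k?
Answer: -1110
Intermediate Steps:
(a(2, -4)*37)*k = ((3/2)*37)*(-20) = (111/2)*(-20) = -1110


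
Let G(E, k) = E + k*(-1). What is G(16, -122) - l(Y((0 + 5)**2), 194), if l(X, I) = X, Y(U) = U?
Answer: 113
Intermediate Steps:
G(E, k) = E - k
G(16, -122) - l(Y((0 + 5)**2), 194) = (16 - 1*(-122)) - (0 + 5)**2 = (16 + 122) - 1*5**2 = 138 - 1*25 = 138 - 25 = 113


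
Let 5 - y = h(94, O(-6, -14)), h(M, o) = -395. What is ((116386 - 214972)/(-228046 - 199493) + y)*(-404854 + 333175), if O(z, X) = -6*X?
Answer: -4088431246098/142513 ≈ -2.8688e+7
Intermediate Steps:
y = 400 (y = 5 - 1*(-395) = 5 + 395 = 400)
((116386 - 214972)/(-228046 - 199493) + y)*(-404854 + 333175) = ((116386 - 214972)/(-228046 - 199493) + 400)*(-404854 + 333175) = (-98586/(-427539) + 400)*(-71679) = (-98586*(-1/427539) + 400)*(-71679) = (32862/142513 + 400)*(-71679) = (57038062/142513)*(-71679) = -4088431246098/142513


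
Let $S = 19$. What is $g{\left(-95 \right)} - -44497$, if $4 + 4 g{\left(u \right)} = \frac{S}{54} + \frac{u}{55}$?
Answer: $\frac{105721679}{2376} \approx 44496.0$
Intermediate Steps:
$g{\left(u \right)} = - \frac{197}{216} + \frac{u}{220}$ ($g{\left(u \right)} = -1 + \frac{\frac{19}{54} + \frac{u}{55}}{4} = -1 + \left(\frac{19}{216} + \frac{u}{220}\right) = - \frac{197}{216} + \frac{u}{220}$)
$g{\left(-95 \right)} - -44497 = \left(- \frac{197}{216} + \frac{1}{220} \left(-95\right)\right) - -44497 = \left(- \frac{197}{216} - \frac{19}{44}\right) + 44497 = - \frac{3193}{2376} + 44497 = \frac{105721679}{2376}$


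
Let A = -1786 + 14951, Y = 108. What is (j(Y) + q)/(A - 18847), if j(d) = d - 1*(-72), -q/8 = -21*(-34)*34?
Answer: 32338/947 ≈ 34.148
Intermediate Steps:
q = -194208 (q = -8*(-21*(-34))*34 = -5712*34 = -8*24276 = -194208)
A = 13165
j(d) = 72 + d (j(d) = d + 72 = 72 + d)
(j(Y) + q)/(A - 18847) = ((72 + 108) - 194208)/(13165 - 18847) = (180 - 194208)/(-5682) = -194028*(-1/5682) = 32338/947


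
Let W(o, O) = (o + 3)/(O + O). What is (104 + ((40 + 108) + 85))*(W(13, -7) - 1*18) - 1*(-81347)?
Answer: 524271/7 ≈ 74896.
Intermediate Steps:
W(o, O) = (3 + o)/(2*O) (W(o, O) = (3 + o)/((2*O)) = (3 + o)*(1/(2*O)) = (3 + o)/(2*O))
(104 + ((40 + 108) + 85))*(W(13, -7) - 1*18) - 1*(-81347) = (104 + ((40 + 108) + 85))*((½)*(3 + 13)/(-7) - 1*18) - 1*(-81347) = (104 + (148 + 85))*((½)*(-⅐)*16 - 18) + 81347 = (104 + 233)*(-8/7 - 18) + 81347 = 337*(-134/7) + 81347 = -45158/7 + 81347 = 524271/7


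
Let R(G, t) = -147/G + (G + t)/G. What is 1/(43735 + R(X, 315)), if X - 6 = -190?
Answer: 23/1005907 ≈ 2.2865e-5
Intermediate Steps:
X = -184 (X = 6 - 190 = -184)
R(G, t) = -147/G + (G + t)/G
1/(43735 + R(X, 315)) = 1/(43735 + (-147 - 184 + 315)/(-184)) = 1/(43735 - 1/184*(-16)) = 1/(43735 + 2/23) = 1/(1005907/23) = 23/1005907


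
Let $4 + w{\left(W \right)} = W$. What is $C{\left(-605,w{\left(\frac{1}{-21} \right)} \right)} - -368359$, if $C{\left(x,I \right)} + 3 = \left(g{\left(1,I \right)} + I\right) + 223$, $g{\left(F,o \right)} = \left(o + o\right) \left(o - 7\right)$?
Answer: $\frac{162580994}{441} \approx 3.6866 \cdot 10^{5}$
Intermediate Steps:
$g{\left(F,o \right)} = 2 o \left(-7 + o\right)$
$w{\left(W \right)} = -4 + W$
$C{\left(x,I \right)} = 220 + I + 2 I \left(-7 + I\right)$ ($C{\left(x,I \right)} = -3 + \left(\left(2 I \left(-7 + I\right) + I\right) + 223\right) = -3 + \left(\left(I + 2 I \left(-7 + I\right)\right) + 223\right) = -3 + \left(223 + I + 2 I \left(-7 + I\right)\right) = 220 + I + 2 I \left(-7 + I\right)$)
$C{\left(-605,w{\left(\frac{1}{-21} \right)} \right)} - -368359 = \left(220 - \left(4 - \frac{1}{-21}\right) + 2 \left(-4 + \frac{1}{-21}\right) \left(-7 - \left(4 - \frac{1}{-21}\right)\right)\right) - -368359 = \left(220 - \frac{85}{21} + 2 \left(-4 - \frac{1}{21}\right) \left(-7 - \frac{85}{21}\right)\right) + 368359 = \left(220 - \frac{85}{21} + 2 \left(- \frac{85}{21}\right) \left(-7 - \frac{85}{21}\right)\right) + 368359 = \left(220 - \frac{85}{21} + 2 \left(- \frac{85}{21}\right) \left(- \frac{232}{21}\right)\right) + 368359 = \left(220 - \frac{85}{21} + \frac{39440}{441}\right) + 368359 = \frac{134675}{441} + 368359 = \frac{162580994}{441}$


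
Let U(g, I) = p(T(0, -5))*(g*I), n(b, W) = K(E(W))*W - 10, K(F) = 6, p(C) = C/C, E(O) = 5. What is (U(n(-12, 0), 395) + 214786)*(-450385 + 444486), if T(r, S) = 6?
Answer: -1243721564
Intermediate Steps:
p(C) = 1
n(b, W) = -10 + 6*W (n(b, W) = 6*W - 10 = -10 + 6*W)
U(g, I) = I*g (U(g, I) = 1*(g*I) = 1*(I*g) = I*g)
(U(n(-12, 0), 395) + 214786)*(-450385 + 444486) = (395*(-10 + 6*0) + 214786)*(-450385 + 444486) = (395*(-10 + 0) + 214786)*(-5899) = (395*(-10) + 214786)*(-5899) = (-3950 + 214786)*(-5899) = 210836*(-5899) = -1243721564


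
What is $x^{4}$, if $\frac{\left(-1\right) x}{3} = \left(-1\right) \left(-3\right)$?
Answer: $6561$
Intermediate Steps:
$x = -9$ ($x = - 3 \left(\left(-1\right) \left(-3\right)\right) = \left(-3\right) 3 = -9$)
$x^{4} = \left(-9\right)^{4} = 6561$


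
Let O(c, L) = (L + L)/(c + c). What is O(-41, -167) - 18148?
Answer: -743901/41 ≈ -18144.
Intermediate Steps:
O(c, L) = L/c (O(c, L) = (2*L)/((2*c)) = (2*L)*(1/(2*c)) = L/c)
O(-41, -167) - 18148 = -167/(-41) - 18148 = -167*(-1/41) - 18148 = 167/41 - 18148 = -743901/41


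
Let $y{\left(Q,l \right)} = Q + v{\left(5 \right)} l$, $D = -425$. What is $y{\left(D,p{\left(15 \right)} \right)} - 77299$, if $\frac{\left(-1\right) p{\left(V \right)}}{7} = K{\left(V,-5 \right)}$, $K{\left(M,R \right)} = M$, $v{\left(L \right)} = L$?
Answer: $-78249$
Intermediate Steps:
$p{\left(V \right)} = - 7 V$
$y{\left(Q,l \right)} = Q + 5 l$
$y{\left(D,p{\left(15 \right)} \right)} - 77299 = \left(-425 + 5 \left(\left(-7\right) 15\right)\right) - 77299 = \left(-425 + 5 \left(-105\right)\right) - 77299 = \left(-425 - 525\right) - 77299 = -950 - 77299 = -78249$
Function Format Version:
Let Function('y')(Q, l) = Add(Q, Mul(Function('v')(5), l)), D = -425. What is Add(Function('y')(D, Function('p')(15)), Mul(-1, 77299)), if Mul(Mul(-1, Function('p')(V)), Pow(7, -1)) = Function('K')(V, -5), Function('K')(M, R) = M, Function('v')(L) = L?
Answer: -78249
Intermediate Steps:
Function('p')(V) = Mul(-7, V)
Function('y')(Q, l) = Add(Q, Mul(5, l))
Add(Function('y')(D, Function('p')(15)), Mul(-1, 77299)) = Add(Add(-425, Mul(5, Mul(-7, 15))), Mul(-1, 77299)) = Add(Add(-425, Mul(5, -105)), -77299) = Add(Add(-425, -525), -77299) = Add(-950, -77299) = -78249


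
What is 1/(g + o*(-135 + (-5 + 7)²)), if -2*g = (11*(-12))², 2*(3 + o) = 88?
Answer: -1/14083 ≈ -7.1008e-5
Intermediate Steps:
o = 41 (o = -3 + (½)*88 = -3 + 44 = 41)
g = -8712 (g = -(11*(-12))²/2 = -½*(-132)² = -½*17424 = -8712)
1/(g + o*(-135 + (-5 + 7)²)) = 1/(-8712 + 41*(-135 + (-5 + 7)²)) = 1/(-8712 + 41*(-135 + 2²)) = 1/(-8712 + 41*(-135 + 4)) = 1/(-8712 + 41*(-131)) = 1/(-8712 - 5371) = 1/(-14083) = -1/14083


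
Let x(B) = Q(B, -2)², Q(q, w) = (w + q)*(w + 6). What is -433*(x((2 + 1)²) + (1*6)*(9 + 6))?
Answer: -378442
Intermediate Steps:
Q(q, w) = (6 + w)*(q + w) (Q(q, w) = (q + w)*(6 + w) = (6 + w)*(q + w))
x(B) = (-8 + 4*B)² (x(B) = ((-2)² + 6*B + 6*(-2) + B*(-2))² = (4 + 6*B - 12 - 2*B)² = (-8 + 4*B)²)
-433*(x((2 + 1)²) + (1*6)*(9 + 6)) = -433*(16*(-2 + (2 + 1)²)² + (1*6)*(9 + 6)) = -433*(16*(-2 + 3²)² + 6*15) = -433*(16*(-2 + 9)² + 90) = -433*(16*7² + 90) = -433*(16*49 + 90) = -433*(784 + 90) = -433*874 = -378442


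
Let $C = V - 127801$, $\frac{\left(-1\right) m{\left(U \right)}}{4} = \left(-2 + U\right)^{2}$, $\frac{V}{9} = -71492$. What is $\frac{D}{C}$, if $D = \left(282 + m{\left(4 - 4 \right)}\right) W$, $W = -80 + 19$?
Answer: $\frac{854}{40591} \approx 0.021039$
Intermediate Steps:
$V = -643428$ ($V = 9 \left(-71492\right) = -643428$)
$m{\left(U \right)} = - 4 \left(-2 + U\right)^{2}$
$W = -61$
$C = -771229$ ($C = -643428 - 127801 = -771229$)
$D = -16226$ ($D = \left(282 - 4 \left(-2 + \left(4 - 4\right)\right)^{2}\right) \left(-61\right) = \left(282 - 4 \left(-2 + 0\right)^{2}\right) \left(-61\right) = \left(282 - 4 \left(-2\right)^{2}\right) \left(-61\right) = \left(282 - 16\right) \left(-61\right) = 266 \left(-61\right) = -16226$)
$\frac{D}{C} = - \frac{16226}{-771229} = \left(-16226\right) \left(- \frac{1}{771229}\right) = \frac{854}{40591}$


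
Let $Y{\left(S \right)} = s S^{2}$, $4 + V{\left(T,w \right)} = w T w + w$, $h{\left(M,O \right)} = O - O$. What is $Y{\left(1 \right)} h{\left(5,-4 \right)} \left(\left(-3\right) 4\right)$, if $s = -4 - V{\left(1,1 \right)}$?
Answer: $0$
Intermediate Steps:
$h{\left(M,O \right)} = 0$
$V{\left(T,w \right)} = -4 + w + T w^{2}$ ($V{\left(T,w \right)} = -4 + \left(w T w + w\right) = -4 + \left(T w w + w\right) = -4 + \left(T w^{2} + w\right) = -4 + \left(w + T w^{2}\right) = -4 + w + T w^{2}$)
$s = -2$ ($s = -4 - \left(-4 + 1 + 1 \cdot 1^{2}\right) = -4 - \left(-4 + 1 + 1 \cdot 1\right) = -4 - \left(-4 + 1 + 1\right) = -4 - -2 = -4 + 2 = -2$)
$Y{\left(S \right)} = - 2 S^{2}$
$Y{\left(1 \right)} h{\left(5,-4 \right)} \left(\left(-3\right) 4\right) = - 2 \cdot 1^{2} \cdot 0 \left(\left(-3\right) 4\right) = \left(-2\right) 1 \cdot 0 \left(-12\right) = \left(-2\right) 0 \left(-12\right) = 0 \left(-12\right) = 0$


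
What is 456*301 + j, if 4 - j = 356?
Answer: 136904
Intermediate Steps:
j = -352 (j = 4 - 1*356 = 4 - 356 = -352)
456*301 + j = 456*301 - 352 = 137256 - 352 = 136904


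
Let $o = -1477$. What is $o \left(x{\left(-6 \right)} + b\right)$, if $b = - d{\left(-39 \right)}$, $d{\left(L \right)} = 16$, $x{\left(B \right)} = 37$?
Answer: $-31017$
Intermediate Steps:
$b = -16$ ($b = \left(-1\right) 16 = -16$)
$o \left(x{\left(-6 \right)} + b\right) = - 1477 \left(37 - 16\right) = \left(-1477\right) 21 = -31017$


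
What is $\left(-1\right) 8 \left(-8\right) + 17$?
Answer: $81$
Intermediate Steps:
$\left(-1\right) 8 \left(-8\right) + 17 = \left(-8\right) \left(-8\right) + 17 = 64 + 17 = 81$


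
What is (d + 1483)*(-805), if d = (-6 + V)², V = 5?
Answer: -1194620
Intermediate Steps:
d = 1 (d = (-6 + 5)² = (-1)² = 1)
(d + 1483)*(-805) = (1 + 1483)*(-805) = 1484*(-805) = -1194620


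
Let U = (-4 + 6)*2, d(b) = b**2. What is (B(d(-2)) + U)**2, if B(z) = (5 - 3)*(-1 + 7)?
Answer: 256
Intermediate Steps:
U = 4 (U = 2*2 = 4)
B(z) = 12 (B(z) = 2*6 = 12)
(B(d(-2)) + U)**2 = (12 + 4)**2 = 16**2 = 256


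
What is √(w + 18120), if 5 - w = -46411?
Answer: 2*√16134 ≈ 254.04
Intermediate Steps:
w = 46416 (w = 5 - 1*(-46411) = 5 + 46411 = 46416)
√(w + 18120) = √(46416 + 18120) = √64536 = 2*√16134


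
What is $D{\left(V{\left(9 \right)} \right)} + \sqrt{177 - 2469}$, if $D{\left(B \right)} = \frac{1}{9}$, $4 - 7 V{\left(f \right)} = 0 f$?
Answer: $\frac{1}{9} + 2 i \sqrt{573} \approx 0.11111 + 47.875 i$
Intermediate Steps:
$V{\left(f \right)} = \frac{4}{7}$ ($V{\left(f \right)} = \frac{4}{7} - \frac{0 f}{7} = \frac{4}{7} - 0 = \frac{4}{7} + 0 = \frac{4}{7}$)
$D{\left(B \right)} = \frac{1}{9}$
$D{\left(V{\left(9 \right)} \right)} + \sqrt{177 - 2469} = \frac{1}{9} + \sqrt{177 - 2469} = \frac{1}{9} + \sqrt{-2292} = \frac{1}{9} + 2 i \sqrt{573}$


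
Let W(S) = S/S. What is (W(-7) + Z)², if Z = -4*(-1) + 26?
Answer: 961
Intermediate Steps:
Z = 30 (Z = 4 + 26 = 30)
W(S) = 1
(W(-7) + Z)² = (1 + 30)² = 31² = 961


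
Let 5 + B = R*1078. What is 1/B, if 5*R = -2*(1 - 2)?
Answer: 5/2131 ≈ 0.0023463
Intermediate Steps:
R = ⅖ (R = (-2*(1 - 2))/5 = (-2*(-1))/5 = (⅕)*2 = ⅖ ≈ 0.40000)
B = 2131/5 (B = -5 + (⅖)*1078 = -5 + 2156/5 = 2131/5 ≈ 426.20)
1/B = 1/(2131/5) = 5/2131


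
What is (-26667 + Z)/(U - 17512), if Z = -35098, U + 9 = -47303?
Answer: 61765/64824 ≈ 0.95281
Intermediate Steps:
U = -47312 (U = -9 - 47303 = -47312)
(-26667 + Z)/(U - 17512) = (-26667 - 35098)/(-47312 - 17512) = -61765/(-64824) = -61765*(-1/64824) = 61765/64824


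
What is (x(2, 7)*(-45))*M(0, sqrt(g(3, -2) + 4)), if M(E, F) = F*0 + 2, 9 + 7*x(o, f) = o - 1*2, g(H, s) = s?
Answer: 810/7 ≈ 115.71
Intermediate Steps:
x(o, f) = -11/7 + o/7 (x(o, f) = -9/7 + (o - 1*2)/7 = -9/7 + (o - 2)/7 = -9/7 + (-2 + o)/7 = -9/7 + (-2/7 + o/7) = -11/7 + o/7)
M(E, F) = 2 (M(E, F) = 0 + 2 = 2)
(x(2, 7)*(-45))*M(0, sqrt(g(3, -2) + 4)) = ((-11/7 + (1/7)*2)*(-45))*2 = ((-11/7 + 2/7)*(-45))*2 = -9/7*(-45)*2 = (405/7)*2 = 810/7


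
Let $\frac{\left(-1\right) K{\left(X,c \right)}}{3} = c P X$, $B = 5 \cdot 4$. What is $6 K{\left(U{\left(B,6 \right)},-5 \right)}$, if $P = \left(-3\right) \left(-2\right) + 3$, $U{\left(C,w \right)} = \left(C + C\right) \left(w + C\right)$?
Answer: $842400$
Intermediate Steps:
$B = 20$
$U{\left(C,w \right)} = 2 C \left(C + w\right)$
$P = 9$ ($P = 6 + 3 = 9$)
$K{\left(X,c \right)} = - 27 X c$ ($K{\left(X,c \right)} = - 3 c 9 X = - 3 \cdot 9 c X = - 3 \cdot 9 X c = - 27 X c$)
$6 K{\left(U{\left(B,6 \right)},-5 \right)} = 6 \left(\left(-27\right) 2 \cdot 20 \left(20 + 6\right) \left(-5\right)\right) = 6 \left(\left(-27\right) 2 \cdot 20 \cdot 26 \left(-5\right)\right) = 6 \left(\left(-27\right) 1040 \left(-5\right)\right) = 6 \cdot 140400 = 842400$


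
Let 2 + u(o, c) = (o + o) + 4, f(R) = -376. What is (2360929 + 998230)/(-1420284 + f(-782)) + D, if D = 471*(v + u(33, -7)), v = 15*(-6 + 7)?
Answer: 55534502221/1420660 ≈ 39091.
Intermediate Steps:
v = 15 (v = 15*1 = 15)
u(o, c) = 2 + 2*o (u(o, c) = -2 + ((o + o) + 4) = -2 + (2*o + 4) = -2 + (4 + 2*o) = 2 + 2*o)
D = 39093 (D = 471*(15 + (2 + 2*33)) = 471*(15 + (2 + 66)) = 471*(15 + 68) = 471*83 = 39093)
(2360929 + 998230)/(-1420284 + f(-782)) + D = (2360929 + 998230)/(-1420284 - 376) + 39093 = 3359159/(-1420660) + 39093 = 3359159*(-1/1420660) + 39093 = -3359159/1420660 + 39093 = 55534502221/1420660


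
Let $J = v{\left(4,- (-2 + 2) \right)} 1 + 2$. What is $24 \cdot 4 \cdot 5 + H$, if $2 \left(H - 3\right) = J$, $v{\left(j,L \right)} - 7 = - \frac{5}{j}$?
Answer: $\frac{3895}{8} \approx 486.88$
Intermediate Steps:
$v{\left(j,L \right)} = 7 - \frac{5}{j}$
$J = \frac{31}{4}$ ($J = \left(7 - \frac{5}{4}\right) 1 + 2 = \frac{23}{4} \cdot 1 + 2 = \frac{23}{4} + 2 = \frac{31}{4} \approx 7.75$)
$H = \frac{55}{8}$ ($H = 3 + \frac{1}{2} \cdot \frac{31}{4} = 3 + \frac{31}{8} = \frac{55}{8} \approx 6.875$)
$24 \cdot 4 \cdot 5 + H = 24 \cdot 4 \cdot 5 + \frac{55}{8} = 24 \cdot 20 + \frac{55}{8} = 480 + \frac{55}{8} = \frac{3895}{8}$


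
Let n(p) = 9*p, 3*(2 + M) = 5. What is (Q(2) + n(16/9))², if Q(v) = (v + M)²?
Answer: 28561/81 ≈ 352.60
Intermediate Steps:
M = -⅓ (M = -2 + (⅓)*5 = -2 + 5/3 = -⅓ ≈ -0.33333)
Q(v) = (-⅓ + v)² (Q(v) = (v - ⅓)² = (-⅓ + v)²)
(Q(2) + n(16/9))² = ((-1 + 3*2)²/9 + 9*(16/9))² = ((-1 + 6)²/9 + 9*(16*(⅑)))² = ((⅑)*5² + 9*(16/9))² = ((⅑)*25 + 16)² = (25/9 + 16)² = (169/9)² = 28561/81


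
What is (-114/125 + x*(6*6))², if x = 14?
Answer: 3954648996/15625 ≈ 2.5310e+5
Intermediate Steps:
(-114/125 + x*(6*6))² = (-114/125 + 14*(6*6))² = (-114*1/125 + 14*36)² = (-114/125 + 504)² = (62886/125)² = 3954648996/15625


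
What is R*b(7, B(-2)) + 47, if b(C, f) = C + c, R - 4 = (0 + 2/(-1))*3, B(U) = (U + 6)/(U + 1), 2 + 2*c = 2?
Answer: 33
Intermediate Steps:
c = 0 (c = -1 + (1/2)*2 = -1 + 1 = 0)
B(U) = (6 + U)/(1 + U)
R = -2 (R = 4 + (0 + 2/(-1))*3 = 4 + (0 + 2*(-1))*3 = 4 + (0 - 2)*3 = 4 - 2*3 = 4 - 6 = -2)
b(C, f) = C (b(C, f) = C + 0 = C)
R*b(7, B(-2)) + 47 = -2*7 + 47 = -14 + 47 = 33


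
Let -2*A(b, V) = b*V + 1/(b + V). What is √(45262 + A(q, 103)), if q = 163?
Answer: √2608596697/266 ≈ 192.01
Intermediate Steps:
A(b, V) = -1/(2*(V + b)) - V*b/2 (A(b, V) = -(b*V + 1/(b + V))/2 = -(V*b + 1/(V + b))/2 = -(1/(V + b) + V*b)/2 = -1/(2*(V + b)) - V*b/2)
√(45262 + A(q, 103)) = √(45262 + (-1 - 1*103*163² - 1*163*103²)/(2*(103 + 163))) = √(45262 + (½)*(-1 - 1*103*26569 - 1*163*10609)/266) = √(45262 + (½)*(1/266)*(-1 - 2736607 - 1729267)) = √(45262 + (½)*(1/266)*(-4465875)) = √(45262 - 4465875/532) = √(19613509/532) = √2608596697/266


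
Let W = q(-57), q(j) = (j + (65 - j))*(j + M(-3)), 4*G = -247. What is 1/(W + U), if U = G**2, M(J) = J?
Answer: -16/1391 ≈ -0.011503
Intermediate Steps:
G = -247/4 (G = (1/4)*(-247) = -247/4 ≈ -61.750)
q(j) = -195 + 65*j (q(j) = (j + (65 - j))*(j - 3) = 65*(-3 + j) = -195 + 65*j)
W = -3900 (W = -195 + 65*(-57) = -195 - 3705 = -3900)
U = 61009/16 (U = (-247/4)**2 = 61009/16 ≈ 3813.1)
1/(W + U) = 1/(-3900 + 61009/16) = 1/(-1391/16) = -16/1391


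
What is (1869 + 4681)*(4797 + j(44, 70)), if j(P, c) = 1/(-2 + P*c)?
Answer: 48355921925/1539 ≈ 3.1420e+7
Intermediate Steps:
(1869 + 4681)*(4797 + j(44, 70)) = (1869 + 4681)*(4797 + 1/(-2 + 44*70)) = 6550*(4797 + 1/(-2 + 3080)) = 6550*(4797 + 1/3078) = 6550*(14765167/3078) = 48355921925/1539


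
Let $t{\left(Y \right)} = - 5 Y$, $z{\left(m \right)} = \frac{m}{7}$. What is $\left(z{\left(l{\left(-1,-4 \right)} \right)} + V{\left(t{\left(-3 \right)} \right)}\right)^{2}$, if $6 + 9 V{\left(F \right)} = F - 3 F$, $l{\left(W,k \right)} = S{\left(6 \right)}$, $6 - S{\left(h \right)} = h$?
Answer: $16$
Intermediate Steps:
$S{\left(h \right)} = 6 - h$
$l{\left(W,k \right)} = 0$ ($l{\left(W,k \right)} = 6 - 6 = 0$)
$z{\left(m \right)} = \frac{m}{7}$ ($z{\left(m \right)} = m \frac{1}{7} = \frac{m}{7}$)
$V{\left(F \right)} = - \frac{2}{3} - \frac{2 F}{9}$ ($V{\left(F \right)} = - \frac{2}{3} + \frac{F - 3 F}{9} = - \frac{2}{3} + \frac{\left(-2\right) F}{9} = - \frac{2}{3} - \frac{2 F}{9}$)
$\left(z{\left(l{\left(-1,-4 \right)} \right)} + V{\left(t{\left(-3 \right)} \right)}\right)^{2} = \left(\frac{1}{7} \cdot 0 - \left(\frac{2}{3} + \frac{2 \left(\left(-5\right) \left(-3\right)\right)}{9}\right)\right)^{2} = \left(0 - 4\right)^{2} = \left(-4\right)^{2} = 16$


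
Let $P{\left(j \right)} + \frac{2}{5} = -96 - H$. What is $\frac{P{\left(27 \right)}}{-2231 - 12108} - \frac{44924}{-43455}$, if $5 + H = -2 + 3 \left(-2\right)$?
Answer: $\frac{647789383}{623101245} \approx 1.0396$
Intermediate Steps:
$H = -13$ ($H = -5 + \left(-2 + 3 \left(-2\right)\right) = -5 - 8 = -13$)
$P{\left(j \right)} = - \frac{417}{5}$ ($P{\left(j \right)} = - \frac{2}{5} - 83 = - \frac{417}{5}$)
$\frac{P{\left(27 \right)}}{-2231 - 12108} - \frac{44924}{-43455} = - \frac{417}{5 \left(-2231 - 12108\right)} - \frac{44924}{-43455} = - \frac{417}{5 \left(-14339\right)} - - \frac{44924}{43455} = \left(- \frac{417}{5}\right) \left(- \frac{1}{14339}\right) + \frac{44924}{43455} = \frac{417}{71695} + \frac{44924}{43455} = \frac{647789383}{623101245}$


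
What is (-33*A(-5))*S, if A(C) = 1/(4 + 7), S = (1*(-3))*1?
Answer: 9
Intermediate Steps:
S = -3 (S = -3*1 = -3)
A(C) = 1/11
(-33*A(-5))*S = -33*1/11*(-3) = -3*(-3) = 9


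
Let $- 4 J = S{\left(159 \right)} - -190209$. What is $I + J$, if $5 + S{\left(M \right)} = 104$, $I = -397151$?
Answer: $-444728$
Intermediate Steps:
$S{\left(M \right)} = 99$ ($S{\left(M \right)} = -5 + 104 = 99$)
$J = -47577$ ($J = - \frac{99 - -190209}{4} = - \frac{99 + 190209}{4} = \left(- \frac{1}{4}\right) 190308 = -47577$)
$I + J = -397151 - 47577 = -444728$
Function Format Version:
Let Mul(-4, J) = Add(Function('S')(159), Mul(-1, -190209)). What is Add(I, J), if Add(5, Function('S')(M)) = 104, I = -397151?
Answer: -444728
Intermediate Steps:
Function('S')(M) = 99 (Function('S')(M) = Add(-5, 104) = 99)
J = -47577 (J = Mul(Rational(-1, 4), Add(99, Mul(-1, -190209))) = Mul(Rational(-1, 4), Add(99, 190209)) = Mul(Rational(-1, 4), 190308) = -47577)
Add(I, J) = Add(-397151, -47577) = -444728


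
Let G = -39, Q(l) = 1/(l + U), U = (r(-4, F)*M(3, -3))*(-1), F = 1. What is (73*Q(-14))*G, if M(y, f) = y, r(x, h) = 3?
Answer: 2847/23 ≈ 123.78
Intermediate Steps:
U = -9 (U = (3*3)*(-1) = 9*(-1) = -9)
Q(l) = 1/(-9 + l) (Q(l) = 1/(l - 9) = 1/(-9 + l))
(73*Q(-14))*G = (73/(-9 - 14))*(-39) = (73/(-23))*(-39) = (73*(-1/23))*(-39) = -73/23*(-39) = 2847/23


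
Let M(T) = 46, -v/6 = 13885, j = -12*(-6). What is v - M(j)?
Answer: -83356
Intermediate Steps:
j = 72
v = -83310 (v = -6*13885 = -83310)
v - M(j) = -83310 - 1*46 = -83310 - 46 = -83356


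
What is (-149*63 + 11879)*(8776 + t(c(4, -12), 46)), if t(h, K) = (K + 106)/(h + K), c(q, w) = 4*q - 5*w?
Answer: 1334246704/61 ≈ 2.1873e+7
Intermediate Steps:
c(q, w) = -5*w + 4*q
t(h, K) = (106 + K)/(K + h)
(-149*63 + 11879)*(8776 + t(c(4, -12), 46)) = (-149*63 + 11879)*(8776 + (106 + 46)/(46 + (-5*(-12) + 4*4))) = (-9387 + 11879)*(8776 + 152/(46 + (60 + 16))) = 2492*(8776 + 152/(46 + 76)) = 2492*(8776 + 152/122) = 2492*(8776 + (1/122)*152) = 2492*(8776 + 76/61) = 2492*(535412/61) = 1334246704/61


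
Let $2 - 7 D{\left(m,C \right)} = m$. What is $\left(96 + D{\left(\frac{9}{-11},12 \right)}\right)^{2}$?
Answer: $\frac{55100929}{5929} \approx 9293.5$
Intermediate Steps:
$D{\left(m,C \right)} = \frac{2}{7} - \frac{m}{7}$
$\left(96 + D{\left(\frac{9}{-11},12 \right)}\right)^{2} = \left(96 + \left(\frac{2}{7} - \frac{9 \frac{1}{-11}}{7}\right)\right)^{2} = \left(96 + \left(\frac{2}{7} - \frac{9 \left(- \frac{1}{11}\right)}{7}\right)\right)^{2} = \left(96 + \left(\frac{2}{7} - - \frac{9}{77}\right)\right)^{2} = \left(96 + \left(\frac{2}{7} + \frac{9}{77}\right)\right)^{2} = \left(96 + \frac{31}{77}\right)^{2} = \left(\frac{7423}{77}\right)^{2} = \frac{55100929}{5929}$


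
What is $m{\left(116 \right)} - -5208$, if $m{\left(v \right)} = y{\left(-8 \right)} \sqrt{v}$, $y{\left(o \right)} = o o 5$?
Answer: $5208 + 640 \sqrt{29} \approx 8654.5$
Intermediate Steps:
$y{\left(o \right)} = 5 o^{2}$ ($y{\left(o \right)} = o 5 o = 5 o^{2}$)
$m{\left(v \right)} = 320 \sqrt{v}$ ($m{\left(v \right)} = 5 \left(-8\right)^{2} \sqrt{v} = 5 \cdot 64 \sqrt{v} = 320 \sqrt{v}$)
$m{\left(116 \right)} - -5208 = 320 \sqrt{116} - -5208 = 320 \cdot 2 \sqrt{29} + 5208 = 640 \sqrt{29} + 5208 = 5208 + 640 \sqrt{29}$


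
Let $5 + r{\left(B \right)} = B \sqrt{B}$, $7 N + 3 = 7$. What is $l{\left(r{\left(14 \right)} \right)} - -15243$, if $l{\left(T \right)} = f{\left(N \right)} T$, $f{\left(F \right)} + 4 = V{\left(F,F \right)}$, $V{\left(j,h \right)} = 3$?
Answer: $15248 - 14 \sqrt{14} \approx 15196.0$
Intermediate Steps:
$N = \frac{4}{7}$ ($N = - \frac{3}{7} + \frac{1}{7} \cdot 7 = - \frac{3}{7} + 1 = \frac{4}{7} \approx 0.57143$)
$f{\left(F \right)} = -1$ ($f{\left(F \right)} = -4 + 3 = -1$)
$r{\left(B \right)} = -5 + B^{\frac{3}{2}}$ ($r{\left(B \right)} = -5 + B \sqrt{B} = -5 + B^{\frac{3}{2}}$)
$l{\left(T \right)} = - T$
$l{\left(r{\left(14 \right)} \right)} - -15243 = - (-5 + 14^{\frac{3}{2}}) - -15243 = - (-5 + 14 \sqrt{14}) + 15243 = \left(5 - 14 \sqrt{14}\right) + 15243 = 15248 - 14 \sqrt{14}$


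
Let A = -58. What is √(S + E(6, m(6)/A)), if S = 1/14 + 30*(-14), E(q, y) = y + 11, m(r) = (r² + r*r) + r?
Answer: I*√67627826/406 ≈ 20.255*I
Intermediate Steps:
m(r) = r + 2*r² (m(r) = (r² + r²) + r = 2*r² + r = r + 2*r²)
E(q, y) = 11 + y
S = -5879/14 (S = 1/14 - 420 = -5879/14 ≈ -419.93)
√(S + E(6, m(6)/A)) = √(-5879/14 + (11 + (6*(1 + 2*6))/(-58))) = √(-5879/14 + (11 + (6*(1 + 12))*(-1/58))) = √(-5879/14 + (11 + (6*13)*(-1/58))) = √(-5879/14 + (11 + 78*(-1/58))) = √(-5879/14 + (11 - 39/29)) = √(-5879/14 + 280/29) = √(-166571/406) = I*√67627826/406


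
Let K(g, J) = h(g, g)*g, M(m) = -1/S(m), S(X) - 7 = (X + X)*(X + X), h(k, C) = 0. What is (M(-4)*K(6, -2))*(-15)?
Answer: 0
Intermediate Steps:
S(X) = 7 + 4*X**2 (S(X) = 7 + (X + X)*(X + X) = 7 + (2*X)*(2*X) = 7 + 4*X**2)
M(m) = -1/(7 + 4*m**2)
K(g, J) = 0 (K(g, J) = 0*g = 0)
(M(-4)*K(6, -2))*(-15) = (-1/(7 + 4*(-4)**2)*0)*(-15) = (-1/(7 + 4*16)*0)*(-15) = (-1/(7 + 64)*0)*(-15) = (-1/71*0)*(-15) = (-1*1/71*0)*(-15) = -1/71*0*(-15) = 0*(-15) = 0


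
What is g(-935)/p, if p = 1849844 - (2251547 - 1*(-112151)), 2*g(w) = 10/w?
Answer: 1/96090698 ≈ 1.0407e-8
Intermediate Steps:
g(w) = 5/w (g(w) = (10/w)/2 = 5/w)
p = -513854 (p = 1849844 - (2251547 + 112151) = 1849844 - 1*2363698 = 1849844 - 2363698 = -513854)
g(-935)/p = (5/(-935))/(-513854) = (5*(-1/935))*(-1/513854) = -1/187*(-1/513854) = 1/96090698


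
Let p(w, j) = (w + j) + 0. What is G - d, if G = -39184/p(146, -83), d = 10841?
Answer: -722167/63 ≈ -11463.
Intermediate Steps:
p(w, j) = j + w (p(w, j) = (j + w) + 0 = j + w)
G = -39184/63 (G = -39184/(-83 + 146) = -39184/63 ≈ -621.97)
G - d = -39184/63 - 1*10841 = -39184/63 - 10841 = -722167/63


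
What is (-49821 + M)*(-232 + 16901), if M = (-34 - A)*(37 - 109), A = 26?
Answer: -758456169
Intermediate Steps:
M = 4320 (M = (-34 - 1*26)*(37 - 109) = (-34 - 26)*(-72) = -60*(-72) = 4320)
(-49821 + M)*(-232 + 16901) = (-49821 + 4320)*(-232 + 16901) = -45501*16669 = -758456169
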